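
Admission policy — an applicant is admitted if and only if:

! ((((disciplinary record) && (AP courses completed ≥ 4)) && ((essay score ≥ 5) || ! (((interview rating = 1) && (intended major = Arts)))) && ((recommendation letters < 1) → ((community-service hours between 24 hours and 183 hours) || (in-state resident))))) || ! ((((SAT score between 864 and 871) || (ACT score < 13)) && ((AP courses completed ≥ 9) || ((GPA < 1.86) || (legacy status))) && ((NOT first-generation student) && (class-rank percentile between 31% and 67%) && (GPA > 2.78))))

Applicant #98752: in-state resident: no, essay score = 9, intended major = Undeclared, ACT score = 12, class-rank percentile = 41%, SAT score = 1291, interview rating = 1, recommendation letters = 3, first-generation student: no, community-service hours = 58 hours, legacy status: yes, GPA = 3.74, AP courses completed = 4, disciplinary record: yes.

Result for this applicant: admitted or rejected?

Atomic conditions:
  disciplinary record: yes → true
  AP courses completed ≥ 4: 4 ≥ 4 is true
  essay score ≥ 5: 9 ≥ 5 is true
  interview rating = 1: 1 == 1 is true
  intended major = Arts: Undeclared == Arts is false
  recommendation letters < 1: 3 < 1 is false
  community-service hours between 24 hours and 183 hours: 58 in [24, 183] is true
  in-state resident: no → false
  SAT score between 864 and 871: 1291 in [864, 871] is false
  ACT score < 13: 12 < 13 is true
  AP courses completed ≥ 9: 4 ≥ 9 is false
  GPA < 1.86: 3.74 < 1.86 is false
  legacy status: yes → true
  NOT first-generation student: no → true
  class-rank percentile between 31% and 67%: 41 in [31, 67] is true
  GPA > 2.78: 3.74 > 2.78 is true
Combine:
[1.1.1] true AND true = true
[1.1.2.2.1] true AND false = false
[1.1.2.2] NOT false = true
[1.1.2] true OR true = true
[1.1.3.2] true OR false = true
[1.1.3] false → true (antecedent false ⇒ implication holds) = true
[1.1] true AND true AND true = true
[1] NOT true = false
[2.1.1] false OR true = true
[2.1.2.2] false OR true = true
[2.1.2] false OR true = true
[2.1.3] true AND true AND true = true
[2.1] true AND true AND true = true
[2] NOT true = false
[root] false OR false = false
Overall: false → rejected

Rejected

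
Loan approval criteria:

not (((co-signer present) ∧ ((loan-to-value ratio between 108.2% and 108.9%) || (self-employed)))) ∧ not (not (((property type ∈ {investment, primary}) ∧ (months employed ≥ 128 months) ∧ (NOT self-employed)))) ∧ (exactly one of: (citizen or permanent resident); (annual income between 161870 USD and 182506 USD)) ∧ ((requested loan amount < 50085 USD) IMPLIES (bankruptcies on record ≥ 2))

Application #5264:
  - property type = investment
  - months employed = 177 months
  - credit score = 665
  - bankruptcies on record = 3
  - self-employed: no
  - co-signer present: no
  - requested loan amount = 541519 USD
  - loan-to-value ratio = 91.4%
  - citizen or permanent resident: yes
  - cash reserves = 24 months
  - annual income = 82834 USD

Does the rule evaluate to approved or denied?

Atomic conditions:
  co-signer present: no → false
  loan-to-value ratio between 108.2% and 108.9%: 91.4 in [108.2, 108.9] is false
  self-employed: no → false
  property type ∈ {investment, primary}: investment is in the set → true
  months employed ≥ 128 months: 177 ≥ 128 is true
  NOT self-employed: no → true
  citizen or permanent resident: yes → true
  annual income between 161870 USD and 182506 USD: 82834 in [161870, 182506] is false
  requested loan amount < 50085 USD: 541519 < 50085 is false
  bankruptcies on record ≥ 2: 3 ≥ 2 is true
Combine:
[1.1.2] false OR false = false
[1.1] false AND false = false
[1] NOT false = true
[2.1.1] true AND true AND true = true
[2.1] NOT true = false
[2] NOT false = true
[3] exactly-one(true, false) = true
[4] false → true (antecedent false ⇒ implication holds) = true
[root] true AND true AND true AND true = true
Overall: true → approved

Approved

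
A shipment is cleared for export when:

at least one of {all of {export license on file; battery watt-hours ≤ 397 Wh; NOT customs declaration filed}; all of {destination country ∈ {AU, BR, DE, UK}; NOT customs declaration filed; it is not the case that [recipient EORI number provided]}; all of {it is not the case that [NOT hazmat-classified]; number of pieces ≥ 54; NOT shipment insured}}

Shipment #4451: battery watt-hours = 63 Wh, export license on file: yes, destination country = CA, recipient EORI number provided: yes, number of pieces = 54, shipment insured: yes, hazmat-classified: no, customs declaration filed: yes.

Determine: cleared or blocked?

Atomic conditions:
  export license on file: yes → true
  battery watt-hours ≤ 397 Wh: 63 ≤ 397 is true
  NOT customs declaration filed: yes → false
  destination country ∈ {AU, BR, DE, UK}: CA is not in the set → false
  recipient EORI number provided: yes → true
  NOT hazmat-classified: no → true
  number of pieces ≥ 54: 54 ≥ 54 is true
  NOT shipment insured: yes → false
Combine:
[1] true AND true AND false = false
[2.3] NOT true = false
[2] false AND false AND false = false
[3.1] NOT true = false
[3] false AND true AND false = false
[root] false OR false OR false = false
Overall: false → blocked

Blocked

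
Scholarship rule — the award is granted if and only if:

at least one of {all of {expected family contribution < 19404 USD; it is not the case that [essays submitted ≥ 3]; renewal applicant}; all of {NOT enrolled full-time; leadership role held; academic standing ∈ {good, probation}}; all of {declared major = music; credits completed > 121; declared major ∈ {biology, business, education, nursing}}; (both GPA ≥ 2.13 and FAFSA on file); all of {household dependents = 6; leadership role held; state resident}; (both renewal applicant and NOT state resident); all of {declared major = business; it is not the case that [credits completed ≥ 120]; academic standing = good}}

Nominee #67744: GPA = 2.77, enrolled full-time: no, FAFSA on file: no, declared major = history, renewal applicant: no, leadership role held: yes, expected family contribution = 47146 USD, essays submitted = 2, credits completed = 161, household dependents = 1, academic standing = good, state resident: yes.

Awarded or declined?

Awarded

Atomic conditions:
  expected family contribution < 19404 USD: 47146 < 19404 is false
  essays submitted ≥ 3: 2 ≥ 3 is false
  renewal applicant: no → false
  NOT enrolled full-time: no → true
  leadership role held: yes → true
  academic standing ∈ {good, probation}: good is in the set → true
  declared major = music: history == music is false
  credits completed > 121: 161 > 121 is true
  declared major ∈ {biology, business, education, nursing}: history is not in the set → false
  GPA ≥ 2.13: 2.77 ≥ 2.13 is true
  FAFSA on file: no → false
  household dependents = 6: 1 == 6 is false
  state resident: yes → true
  NOT state resident: yes → false
  declared major = business: history == business is false
  credits completed ≥ 120: 161 ≥ 120 is true
  academic standing = good: good == good is true
Combine:
[1.2] NOT false = true
[1] false AND true AND false = false
[2] true AND true AND true = true
[3] false AND true AND false = false
[4] true AND false = false
[5] false AND true AND true = false
[6] false AND false = false
[7.2] NOT true = false
[7] false AND false AND true = false
[root] false OR true OR false OR false OR false OR false OR false = true
Overall: true → awarded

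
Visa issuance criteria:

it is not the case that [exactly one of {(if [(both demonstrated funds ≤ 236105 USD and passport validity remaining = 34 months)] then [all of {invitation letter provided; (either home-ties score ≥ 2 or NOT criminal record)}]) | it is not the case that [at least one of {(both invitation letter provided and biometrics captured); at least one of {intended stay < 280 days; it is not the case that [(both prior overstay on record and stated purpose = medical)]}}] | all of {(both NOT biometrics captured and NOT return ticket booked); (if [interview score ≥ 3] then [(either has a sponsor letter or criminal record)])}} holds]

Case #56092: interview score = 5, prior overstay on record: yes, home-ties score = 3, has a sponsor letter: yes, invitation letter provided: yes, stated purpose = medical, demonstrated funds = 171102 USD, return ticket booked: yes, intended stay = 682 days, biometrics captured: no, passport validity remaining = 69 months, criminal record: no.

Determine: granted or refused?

Atomic conditions:
  demonstrated funds ≤ 236105 USD: 171102 ≤ 236105 is true
  passport validity remaining = 34 months: 69 == 34 is false
  invitation letter provided: yes → true
  home-ties score ≥ 2: 3 ≥ 2 is true
  NOT criminal record: no → true
  biometrics captured: no → false
  intended stay < 280 days: 682 < 280 is false
  prior overstay on record: yes → true
  stated purpose = medical: medical == medical is true
  NOT biometrics captured: no → true
  NOT return ticket booked: yes → false
  interview score ≥ 3: 5 ≥ 3 is true
  has a sponsor letter: yes → true
  criminal record: no → false
Combine:
[1.1.1] true AND false = false
[1.1.2.2] true OR true = true
[1.1.2] true AND true = true
[1.1] false → true (antecedent false ⇒ implication holds) = true
[1.2.1.1] true AND false = false
[1.2.1.2.2.1] true AND true = true
[1.2.1.2.2] NOT true = false
[1.2.1.2] false OR false = false
[1.2.1] false OR false = false
[1.2] NOT false = true
[1.3.1] true AND false = false
[1.3.2.2] true OR false = true
[1.3.2] true → true = true
[1.3] false AND true = false
[1] exactly-one(true, true, false) = false
[root] NOT false = true
Overall: true → granted

Granted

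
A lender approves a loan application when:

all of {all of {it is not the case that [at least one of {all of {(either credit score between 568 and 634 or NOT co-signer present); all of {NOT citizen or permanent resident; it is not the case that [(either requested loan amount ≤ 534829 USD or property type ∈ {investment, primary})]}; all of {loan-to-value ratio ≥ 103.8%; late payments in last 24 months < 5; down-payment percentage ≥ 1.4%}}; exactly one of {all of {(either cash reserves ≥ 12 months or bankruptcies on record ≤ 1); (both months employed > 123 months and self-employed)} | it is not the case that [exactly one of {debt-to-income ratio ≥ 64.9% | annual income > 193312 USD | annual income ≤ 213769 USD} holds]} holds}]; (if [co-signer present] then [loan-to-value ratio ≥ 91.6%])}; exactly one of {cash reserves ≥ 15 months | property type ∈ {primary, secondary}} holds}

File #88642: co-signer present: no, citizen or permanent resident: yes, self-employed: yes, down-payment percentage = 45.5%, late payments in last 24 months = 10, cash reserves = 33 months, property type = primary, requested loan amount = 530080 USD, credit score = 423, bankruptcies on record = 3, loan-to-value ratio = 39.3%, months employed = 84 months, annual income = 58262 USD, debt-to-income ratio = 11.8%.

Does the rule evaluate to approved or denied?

Atomic conditions:
  credit score between 568 and 634: 423 in [568, 634] is false
  NOT co-signer present: no → true
  NOT citizen or permanent resident: yes → false
  requested loan amount ≤ 534829 USD: 530080 ≤ 534829 is true
  property type ∈ {investment, primary}: primary is in the set → true
  loan-to-value ratio ≥ 103.8%: 39.3 ≥ 103.8 is false
  late payments in last 24 months < 5: 10 < 5 is false
  down-payment percentage ≥ 1.4%: 45.5 ≥ 1.4 is true
  cash reserves ≥ 12 months: 33 ≥ 12 is true
  bankruptcies on record ≤ 1: 3 ≤ 1 is false
  months employed > 123 months: 84 > 123 is false
  self-employed: yes → true
  debt-to-income ratio ≥ 64.9%: 11.8 ≥ 64.9 is false
  annual income > 193312 USD: 58262 > 193312 is false
  annual income ≤ 213769 USD: 58262 ≤ 213769 is true
  co-signer present: no → false
  loan-to-value ratio ≥ 91.6%: 39.3 ≥ 91.6 is false
  cash reserves ≥ 15 months: 33 ≥ 15 is true
  property type ∈ {primary, secondary}: primary is in the set → true
Combine:
[1.1.1.1.1] false OR true = true
[1.1.1.1.2.2.1] true OR true = true
[1.1.1.1.2.2] NOT true = false
[1.1.1.1.2] false AND false = false
[1.1.1.1.3] false AND false AND true = false
[1.1.1.1] true AND false AND false = false
[1.1.1.2.1.1] true OR false = true
[1.1.1.2.1.2] false AND true = false
[1.1.1.2.1] true AND false = false
[1.1.1.2.2.1] exactly-one(false, false, true) = true
[1.1.1.2.2] NOT true = false
[1.1.1.2] exactly-one(false, false) = false
[1.1.1] false OR false = false
[1.1] NOT false = true
[1.2] false → false (antecedent false ⇒ implication holds) = true
[1] true AND true = true
[2] exactly-one(true, true) = false
[root] true AND false = false
Overall: false → denied

Denied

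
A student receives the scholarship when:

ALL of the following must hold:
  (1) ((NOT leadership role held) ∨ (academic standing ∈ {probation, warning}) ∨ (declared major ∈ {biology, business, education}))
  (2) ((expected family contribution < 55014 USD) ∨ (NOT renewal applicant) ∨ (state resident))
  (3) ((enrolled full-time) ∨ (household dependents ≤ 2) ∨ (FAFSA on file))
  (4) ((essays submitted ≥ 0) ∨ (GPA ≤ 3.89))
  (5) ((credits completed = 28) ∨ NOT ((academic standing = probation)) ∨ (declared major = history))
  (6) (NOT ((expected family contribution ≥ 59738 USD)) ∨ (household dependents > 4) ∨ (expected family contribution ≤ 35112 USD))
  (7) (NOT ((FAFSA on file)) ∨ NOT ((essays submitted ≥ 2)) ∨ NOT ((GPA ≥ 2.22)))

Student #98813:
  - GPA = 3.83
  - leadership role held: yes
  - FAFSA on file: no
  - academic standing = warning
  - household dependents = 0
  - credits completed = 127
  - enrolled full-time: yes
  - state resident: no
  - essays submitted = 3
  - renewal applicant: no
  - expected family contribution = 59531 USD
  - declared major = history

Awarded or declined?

Atomic conditions:
  NOT leadership role held: yes → false
  academic standing ∈ {probation, warning}: warning is in the set → true
  declared major ∈ {biology, business, education}: history is not in the set → false
  expected family contribution < 55014 USD: 59531 < 55014 is false
  NOT renewal applicant: no → true
  state resident: no → false
  enrolled full-time: yes → true
  household dependents ≤ 2: 0 ≤ 2 is true
  FAFSA on file: no → false
  essays submitted ≥ 0: 3 ≥ 0 is true
  GPA ≤ 3.89: 3.83 ≤ 3.89 is true
  credits completed = 28: 127 == 28 is false
  academic standing = probation: warning == probation is false
  declared major = history: history == history is true
  expected family contribution ≥ 59738 USD: 59531 ≥ 59738 is false
  household dependents > 4: 0 > 4 is false
  expected family contribution ≤ 35112 USD: 59531 ≤ 35112 is false
  essays submitted ≥ 2: 3 ≥ 2 is true
  GPA ≥ 2.22: 3.83 ≥ 2.22 is true
Combine:
[1] false OR true OR false = true
[2] false OR true OR false = true
[3] true OR true OR false = true
[4] true OR true = true
[5.2] NOT false = true
[5] false OR true OR true = true
[6.1] NOT false = true
[6] true OR false OR false = true
[7.1] NOT false = true
[7.2] NOT true = false
[7.3] NOT true = false
[7] true OR false OR false = true
[root] true AND true AND true AND true AND true AND true AND true = true
Overall: true → awarded

Awarded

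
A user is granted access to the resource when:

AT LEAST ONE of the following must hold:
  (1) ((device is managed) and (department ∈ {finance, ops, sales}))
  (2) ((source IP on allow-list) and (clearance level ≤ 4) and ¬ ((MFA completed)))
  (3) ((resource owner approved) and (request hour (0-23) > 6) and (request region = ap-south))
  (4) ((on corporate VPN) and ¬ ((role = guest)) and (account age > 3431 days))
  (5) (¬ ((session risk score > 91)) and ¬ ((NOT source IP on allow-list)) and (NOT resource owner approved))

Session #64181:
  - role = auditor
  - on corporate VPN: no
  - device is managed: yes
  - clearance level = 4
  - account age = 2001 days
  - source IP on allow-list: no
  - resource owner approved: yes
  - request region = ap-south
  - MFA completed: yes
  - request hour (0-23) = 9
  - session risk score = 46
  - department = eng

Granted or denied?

Atomic conditions:
  device is managed: yes → true
  department ∈ {finance, ops, sales}: eng is not in the set → false
  source IP on allow-list: no → false
  clearance level ≤ 4: 4 ≤ 4 is true
  MFA completed: yes → true
  resource owner approved: yes → true
  request hour (0-23) > 6: 9 > 6 is true
  request region = ap-south: ap-south == ap-south is true
  on corporate VPN: no → false
  role = guest: auditor == guest is false
  account age > 3431 days: 2001 > 3431 is false
  session risk score > 91: 46 > 91 is false
  NOT source IP on allow-list: no → true
  NOT resource owner approved: yes → false
Combine:
[1] true AND false = false
[2.3] NOT true = false
[2] false AND true AND false = false
[3] true AND true AND true = true
[4.2] NOT false = true
[4] false AND true AND false = false
[5.1] NOT false = true
[5.2] NOT true = false
[5] true AND false AND false = false
[root] false OR false OR true OR false OR false = true
Overall: true → granted

Granted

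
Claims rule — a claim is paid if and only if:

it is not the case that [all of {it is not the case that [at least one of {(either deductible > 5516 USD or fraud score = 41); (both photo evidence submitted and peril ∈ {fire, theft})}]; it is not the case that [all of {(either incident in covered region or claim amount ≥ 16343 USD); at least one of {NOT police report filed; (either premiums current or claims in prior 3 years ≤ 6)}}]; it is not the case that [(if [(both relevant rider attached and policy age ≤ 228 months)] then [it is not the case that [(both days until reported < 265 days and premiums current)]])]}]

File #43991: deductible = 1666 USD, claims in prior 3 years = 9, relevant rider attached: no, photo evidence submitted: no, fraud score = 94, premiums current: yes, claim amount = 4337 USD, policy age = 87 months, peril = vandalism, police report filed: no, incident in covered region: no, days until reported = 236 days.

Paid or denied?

Paid

Atomic conditions:
  deductible > 5516 USD: 1666 > 5516 is false
  fraud score = 41: 94 == 41 is false
  photo evidence submitted: no → false
  peril ∈ {fire, theft}: vandalism is not in the set → false
  incident in covered region: no → false
  claim amount ≥ 16343 USD: 4337 ≥ 16343 is false
  NOT police report filed: no → true
  premiums current: yes → true
  claims in prior 3 years ≤ 6: 9 ≤ 6 is false
  relevant rider attached: no → false
  policy age ≤ 228 months: 87 ≤ 228 is true
  days until reported < 265 days: 236 < 265 is true
Combine:
[1.1.1.1] false OR false = false
[1.1.1.2] false AND false = false
[1.1.1] false OR false = false
[1.1] NOT false = true
[1.2.1.1] false OR false = false
[1.2.1.2.2] true OR false = true
[1.2.1.2] true OR true = true
[1.2.1] false AND true = false
[1.2] NOT false = true
[1.3.1.1] false AND true = false
[1.3.1.2.1] true AND true = true
[1.3.1.2] NOT true = false
[1.3.1] false → false (antecedent false ⇒ implication holds) = true
[1.3] NOT true = false
[1] true AND true AND false = false
[root] NOT false = true
Overall: true → paid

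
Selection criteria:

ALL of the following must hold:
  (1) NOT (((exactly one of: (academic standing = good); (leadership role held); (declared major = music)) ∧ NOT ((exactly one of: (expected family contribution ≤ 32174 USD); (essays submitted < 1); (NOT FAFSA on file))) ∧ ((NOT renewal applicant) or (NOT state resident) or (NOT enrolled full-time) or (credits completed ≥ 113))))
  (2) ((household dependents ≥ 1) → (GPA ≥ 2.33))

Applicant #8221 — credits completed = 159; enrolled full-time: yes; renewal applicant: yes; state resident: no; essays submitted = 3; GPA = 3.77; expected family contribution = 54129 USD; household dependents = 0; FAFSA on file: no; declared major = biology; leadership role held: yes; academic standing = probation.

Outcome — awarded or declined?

Awarded

Atomic conditions:
  academic standing = good: probation == good is false
  leadership role held: yes → true
  declared major = music: biology == music is false
  expected family contribution ≤ 32174 USD: 54129 ≤ 32174 is false
  essays submitted < 1: 3 < 1 is false
  NOT FAFSA on file: no → true
  NOT renewal applicant: yes → false
  NOT state resident: no → true
  NOT enrolled full-time: yes → false
  credits completed ≥ 113: 159 ≥ 113 is true
  household dependents ≥ 1: 0 ≥ 1 is false
  GPA ≥ 2.33: 3.77 ≥ 2.33 is true
Combine:
[1.1.1] exactly-one(false, true, false) = true
[1.1.2.1] exactly-one(false, false, true) = true
[1.1.2] NOT true = false
[1.1.3] false OR true OR false OR true = true
[1.1] true AND false AND true = false
[1] NOT false = true
[2] false → true (antecedent false ⇒ implication holds) = true
[root] true AND true = true
Overall: true → awarded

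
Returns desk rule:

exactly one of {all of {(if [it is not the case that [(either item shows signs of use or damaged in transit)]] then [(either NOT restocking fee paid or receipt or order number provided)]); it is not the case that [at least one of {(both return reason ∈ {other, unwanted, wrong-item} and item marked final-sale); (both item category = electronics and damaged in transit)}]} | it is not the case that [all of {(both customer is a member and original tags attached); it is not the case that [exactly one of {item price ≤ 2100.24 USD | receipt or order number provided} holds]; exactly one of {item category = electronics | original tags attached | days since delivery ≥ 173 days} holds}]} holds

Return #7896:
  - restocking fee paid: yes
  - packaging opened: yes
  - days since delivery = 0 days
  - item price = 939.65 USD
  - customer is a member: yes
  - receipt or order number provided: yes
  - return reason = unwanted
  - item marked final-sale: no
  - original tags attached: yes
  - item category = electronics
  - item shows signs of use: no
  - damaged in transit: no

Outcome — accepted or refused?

Refused

Atomic conditions:
  item shows signs of use: no → false
  damaged in transit: no → false
  NOT restocking fee paid: yes → false
  receipt or order number provided: yes → true
  return reason ∈ {other, unwanted, wrong-item}: unwanted is in the set → true
  item marked final-sale: no → false
  item category = electronics: electronics == electronics is true
  customer is a member: yes → true
  original tags attached: yes → true
  item price ≤ 2100.24 USD: 939.65 ≤ 2100.24 is true
  days since delivery ≥ 173 days: 0 ≥ 173 is false
Combine:
[1.1.1.1] false OR false = false
[1.1.1] NOT false = true
[1.1.2] false OR true = true
[1.1] true → true = true
[1.2.1.1] true AND false = false
[1.2.1.2] true AND false = false
[1.2.1] false OR false = false
[1.2] NOT false = true
[1] true AND true = true
[2.1.1] true AND true = true
[2.1.2.1] exactly-one(true, true) = false
[2.1.2] NOT false = true
[2.1.3] exactly-one(true, true, false) = false
[2.1] true AND true AND false = false
[2] NOT false = true
[root] exactly-one(true, true) = false
Overall: false → refused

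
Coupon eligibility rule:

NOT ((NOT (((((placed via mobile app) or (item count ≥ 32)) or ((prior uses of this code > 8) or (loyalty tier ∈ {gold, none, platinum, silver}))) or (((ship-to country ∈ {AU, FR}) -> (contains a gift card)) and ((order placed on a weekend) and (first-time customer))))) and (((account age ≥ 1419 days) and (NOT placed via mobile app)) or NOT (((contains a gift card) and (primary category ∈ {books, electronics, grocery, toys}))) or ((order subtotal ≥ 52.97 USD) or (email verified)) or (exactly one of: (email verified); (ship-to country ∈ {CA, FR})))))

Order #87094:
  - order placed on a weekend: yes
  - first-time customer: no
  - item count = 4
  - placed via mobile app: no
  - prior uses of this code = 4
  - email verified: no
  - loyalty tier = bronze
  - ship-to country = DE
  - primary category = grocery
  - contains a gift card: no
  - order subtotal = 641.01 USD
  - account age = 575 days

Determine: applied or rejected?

Rejected

Atomic conditions:
  placed via mobile app: no → false
  item count ≥ 32: 4 ≥ 32 is false
  prior uses of this code > 8: 4 > 8 is false
  loyalty tier ∈ {gold, none, platinum, silver}: bronze is not in the set → false
  ship-to country ∈ {AU, FR}: DE is not in the set → false
  contains a gift card: no → false
  order placed on a weekend: yes → true
  first-time customer: no → false
  account age ≥ 1419 days: 575 ≥ 1419 is false
  NOT placed via mobile app: no → true
  primary category ∈ {books, electronics, grocery, toys}: grocery is in the set → true
  order subtotal ≥ 52.97 USD: 641.01 ≥ 52.97 is true
  email verified: no → false
  ship-to country ∈ {CA, FR}: DE is not in the set → false
Combine:
[1.1.1.1.1] false OR false = false
[1.1.1.1.2] false OR false = false
[1.1.1.1] false OR false = false
[1.1.1.2.1] false → false (antecedent false ⇒ implication holds) = true
[1.1.1.2.2] true AND false = false
[1.1.1.2] true AND false = false
[1.1.1] false OR false = false
[1.1] NOT false = true
[1.2.1] false AND true = false
[1.2.2.1] false AND true = false
[1.2.2] NOT false = true
[1.2.3] true OR false = true
[1.2.4] exactly-one(false, false) = false
[1.2] false OR true OR true OR false = true
[1] true AND true = true
[root] NOT true = false
Overall: false → rejected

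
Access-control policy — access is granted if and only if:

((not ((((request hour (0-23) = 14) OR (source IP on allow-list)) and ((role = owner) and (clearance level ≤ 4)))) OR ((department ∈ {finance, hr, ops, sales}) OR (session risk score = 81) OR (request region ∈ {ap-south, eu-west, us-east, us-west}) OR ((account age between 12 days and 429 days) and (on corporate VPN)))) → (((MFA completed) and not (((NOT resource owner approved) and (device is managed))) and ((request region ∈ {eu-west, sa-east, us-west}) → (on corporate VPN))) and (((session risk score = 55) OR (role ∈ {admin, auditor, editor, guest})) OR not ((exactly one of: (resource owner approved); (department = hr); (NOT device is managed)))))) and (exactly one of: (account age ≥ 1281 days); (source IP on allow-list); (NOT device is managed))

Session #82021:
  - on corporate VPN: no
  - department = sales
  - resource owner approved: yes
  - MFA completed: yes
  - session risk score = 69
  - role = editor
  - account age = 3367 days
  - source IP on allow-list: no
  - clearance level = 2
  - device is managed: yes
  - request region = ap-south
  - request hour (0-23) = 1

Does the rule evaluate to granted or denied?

Atomic conditions:
  request hour (0-23) = 14: 1 == 14 is false
  source IP on allow-list: no → false
  role = owner: editor == owner is false
  clearance level ≤ 4: 2 ≤ 4 is true
  department ∈ {finance, hr, ops, sales}: sales is in the set → true
  session risk score = 81: 69 == 81 is false
  request region ∈ {ap-south, eu-west, us-east, us-west}: ap-south is in the set → true
  account age between 12 days and 429 days: 3367 in [12, 429] is false
  on corporate VPN: no → false
  MFA completed: yes → true
  NOT resource owner approved: yes → false
  device is managed: yes → true
  request region ∈ {eu-west, sa-east, us-west}: ap-south is not in the set → false
  session risk score = 55: 69 == 55 is false
  role ∈ {admin, auditor, editor, guest}: editor is in the set → true
  resource owner approved: yes → true
  department = hr: sales == hr is false
  NOT device is managed: yes → false
  account age ≥ 1281 days: 3367 ≥ 1281 is true
Combine:
[1.1.1.1.1] false OR false = false
[1.1.1.1.2] false AND true = false
[1.1.1.1] false AND false = false
[1.1.1] NOT false = true
[1.1.2.4] false AND false = false
[1.1.2] true OR false OR true OR false = true
[1.1] true OR true = true
[1.2.1.2.1] false AND true = false
[1.2.1.2] NOT false = true
[1.2.1.3] false → false (antecedent false ⇒ implication holds) = true
[1.2.1] true AND true AND true = true
[1.2.2.1] false OR true = true
[1.2.2.2.1] exactly-one(true, false, false) = true
[1.2.2.2] NOT true = false
[1.2.2] true OR false = true
[1.2] true AND true = true
[1] true → true = true
[2] exactly-one(true, false, false) = true
[root] true AND true = true
Overall: true → granted

Granted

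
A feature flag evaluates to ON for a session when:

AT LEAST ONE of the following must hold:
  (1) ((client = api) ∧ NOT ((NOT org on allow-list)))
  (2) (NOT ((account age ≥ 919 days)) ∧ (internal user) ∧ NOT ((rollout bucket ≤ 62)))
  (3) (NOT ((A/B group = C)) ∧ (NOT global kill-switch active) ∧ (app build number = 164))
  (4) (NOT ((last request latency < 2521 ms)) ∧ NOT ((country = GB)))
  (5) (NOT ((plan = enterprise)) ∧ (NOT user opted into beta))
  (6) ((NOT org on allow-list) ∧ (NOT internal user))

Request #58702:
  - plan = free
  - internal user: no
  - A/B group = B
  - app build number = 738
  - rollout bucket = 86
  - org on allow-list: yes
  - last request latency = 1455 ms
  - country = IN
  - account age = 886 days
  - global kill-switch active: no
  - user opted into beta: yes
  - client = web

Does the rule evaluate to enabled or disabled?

Atomic conditions:
  client = api: web == api is false
  NOT org on allow-list: yes → false
  account age ≥ 919 days: 886 ≥ 919 is false
  internal user: no → false
  rollout bucket ≤ 62: 86 ≤ 62 is false
  A/B group = C: B == C is false
  NOT global kill-switch active: no → true
  app build number = 164: 738 == 164 is false
  last request latency < 2521 ms: 1455 < 2521 is true
  country = GB: IN == GB is false
  plan = enterprise: free == enterprise is false
  NOT user opted into beta: yes → false
  NOT internal user: no → true
Combine:
[1.2] NOT false = true
[1] false AND true = false
[2.1] NOT false = true
[2.3] NOT false = true
[2] true AND false AND true = false
[3.1] NOT false = true
[3] true AND true AND false = false
[4.1] NOT true = false
[4.2] NOT false = true
[4] false AND true = false
[5.1] NOT false = true
[5] true AND false = false
[6] false AND true = false
[root] false OR false OR false OR false OR false OR false = false
Overall: false → disabled

Disabled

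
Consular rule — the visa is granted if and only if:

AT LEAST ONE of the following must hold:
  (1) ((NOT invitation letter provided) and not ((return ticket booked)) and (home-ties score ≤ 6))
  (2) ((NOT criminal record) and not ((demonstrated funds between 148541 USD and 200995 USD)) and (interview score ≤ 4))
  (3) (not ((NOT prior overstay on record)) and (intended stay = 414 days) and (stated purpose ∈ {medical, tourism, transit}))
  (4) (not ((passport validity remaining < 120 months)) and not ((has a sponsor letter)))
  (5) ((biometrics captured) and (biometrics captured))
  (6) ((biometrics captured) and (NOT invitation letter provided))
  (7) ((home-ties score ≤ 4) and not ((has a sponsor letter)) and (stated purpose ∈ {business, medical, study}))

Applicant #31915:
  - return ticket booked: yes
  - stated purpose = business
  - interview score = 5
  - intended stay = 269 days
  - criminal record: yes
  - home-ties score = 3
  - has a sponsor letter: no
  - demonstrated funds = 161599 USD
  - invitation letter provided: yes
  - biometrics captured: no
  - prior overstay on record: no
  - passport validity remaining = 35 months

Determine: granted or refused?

Granted

Atomic conditions:
  NOT invitation letter provided: yes → false
  return ticket booked: yes → true
  home-ties score ≤ 6: 3 ≤ 6 is true
  NOT criminal record: yes → false
  demonstrated funds between 148541 USD and 200995 USD: 161599 in [148541, 200995] is true
  interview score ≤ 4: 5 ≤ 4 is false
  NOT prior overstay on record: no → true
  intended stay = 414 days: 269 == 414 is false
  stated purpose ∈ {medical, tourism, transit}: business is not in the set → false
  passport validity remaining < 120 months: 35 < 120 is true
  has a sponsor letter: no → false
  biometrics captured: no → false
  home-ties score ≤ 4: 3 ≤ 4 is true
  stated purpose ∈ {business, medical, study}: business is in the set → true
Combine:
[1.2] NOT true = false
[1] false AND false AND true = false
[2.2] NOT true = false
[2] false AND false AND false = false
[3.1] NOT true = false
[3] false AND false AND false = false
[4.1] NOT true = false
[4.2] NOT false = true
[4] false AND true = false
[5] false AND false = false
[6] false AND false = false
[7.2] NOT false = true
[7] true AND true AND true = true
[root] false OR false OR false OR false OR false OR false OR true = true
Overall: true → granted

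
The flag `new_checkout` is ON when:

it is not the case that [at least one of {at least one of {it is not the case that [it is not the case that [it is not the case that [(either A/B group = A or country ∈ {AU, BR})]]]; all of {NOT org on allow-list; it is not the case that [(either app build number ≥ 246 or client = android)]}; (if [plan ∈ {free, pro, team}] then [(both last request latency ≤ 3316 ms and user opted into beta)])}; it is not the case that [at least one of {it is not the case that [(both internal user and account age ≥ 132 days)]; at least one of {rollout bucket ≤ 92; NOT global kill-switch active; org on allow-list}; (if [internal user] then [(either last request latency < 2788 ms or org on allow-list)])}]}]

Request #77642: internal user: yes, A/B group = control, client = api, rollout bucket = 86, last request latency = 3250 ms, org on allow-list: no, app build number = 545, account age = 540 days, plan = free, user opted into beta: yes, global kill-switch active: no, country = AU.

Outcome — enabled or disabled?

Disabled

Atomic conditions:
  A/B group = A: control == A is false
  country ∈ {AU, BR}: AU is in the set → true
  NOT org on allow-list: no → true
  app build number ≥ 246: 545 ≥ 246 is true
  client = android: api == android is false
  plan ∈ {free, pro, team}: free is in the set → true
  last request latency ≤ 3316 ms: 3250 ≤ 3316 is true
  user opted into beta: yes → true
  internal user: yes → true
  account age ≥ 132 days: 540 ≥ 132 is true
  rollout bucket ≤ 92: 86 ≤ 92 is true
  NOT global kill-switch active: no → true
  org on allow-list: no → false
  last request latency < 2788 ms: 3250 < 2788 is false
Combine:
[1.1.1.1.1.1] false OR true = true
[1.1.1.1.1] NOT true = false
[1.1.1.1] NOT false = true
[1.1.1] NOT true = false
[1.1.2.2.1] true OR false = true
[1.1.2.2] NOT true = false
[1.1.2] true AND false = false
[1.1.3.2] true AND true = true
[1.1.3] true → true = true
[1.1] false OR false OR true = true
[1.2.1.1.1] true AND true = true
[1.2.1.1] NOT true = false
[1.2.1.2] true OR true OR false = true
[1.2.1.3.2] false OR false = false
[1.2.1.3] true → false = false
[1.2.1] false OR true OR false = true
[1.2] NOT true = false
[1] true OR false = true
[root] NOT true = false
Overall: false → disabled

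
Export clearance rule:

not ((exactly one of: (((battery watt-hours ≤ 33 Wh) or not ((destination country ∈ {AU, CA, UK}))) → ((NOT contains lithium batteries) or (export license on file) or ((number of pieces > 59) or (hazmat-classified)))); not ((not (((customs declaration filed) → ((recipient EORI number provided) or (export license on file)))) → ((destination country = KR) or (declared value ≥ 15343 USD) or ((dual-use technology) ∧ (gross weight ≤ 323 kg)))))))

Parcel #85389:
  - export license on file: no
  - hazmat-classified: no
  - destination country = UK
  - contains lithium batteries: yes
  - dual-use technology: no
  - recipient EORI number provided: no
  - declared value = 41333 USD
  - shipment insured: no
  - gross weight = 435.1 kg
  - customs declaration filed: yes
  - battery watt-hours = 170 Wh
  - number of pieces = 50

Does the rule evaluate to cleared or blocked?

Atomic conditions:
  battery watt-hours ≤ 33 Wh: 170 ≤ 33 is false
  destination country ∈ {AU, CA, UK}: UK is in the set → true
  NOT contains lithium batteries: yes → false
  export license on file: no → false
  number of pieces > 59: 50 > 59 is false
  hazmat-classified: no → false
  customs declaration filed: yes → true
  recipient EORI number provided: no → false
  destination country = KR: UK == KR is false
  declared value ≥ 15343 USD: 41333 ≥ 15343 is true
  dual-use technology: no → false
  gross weight ≤ 323 kg: 435.1 ≤ 323 is false
Combine:
[1.1.1.2] NOT true = false
[1.1.1] false OR false = false
[1.1.2.3] false OR false = false
[1.1.2] false OR false OR false = false
[1.1] false → false (antecedent false ⇒ implication holds) = true
[1.2.1.1.1.2] false OR false = false
[1.2.1.1.1] true → false = false
[1.2.1.1] NOT false = true
[1.2.1.2.3] false AND false = false
[1.2.1.2] false OR true OR false = true
[1.2.1] true → true = true
[1.2] NOT true = false
[1] exactly-one(true, false) = true
[root] NOT true = false
Overall: false → blocked

Blocked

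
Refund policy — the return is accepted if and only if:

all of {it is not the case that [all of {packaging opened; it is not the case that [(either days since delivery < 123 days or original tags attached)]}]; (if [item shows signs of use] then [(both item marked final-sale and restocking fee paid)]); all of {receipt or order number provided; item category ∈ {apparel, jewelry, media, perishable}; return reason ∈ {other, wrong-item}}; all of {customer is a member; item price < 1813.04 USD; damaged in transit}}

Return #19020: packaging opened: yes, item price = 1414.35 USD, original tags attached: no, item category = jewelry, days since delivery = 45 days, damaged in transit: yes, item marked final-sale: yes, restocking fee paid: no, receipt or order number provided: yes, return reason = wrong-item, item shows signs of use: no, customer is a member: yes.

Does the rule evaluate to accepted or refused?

Accepted

Atomic conditions:
  packaging opened: yes → true
  days since delivery < 123 days: 45 < 123 is true
  original tags attached: no → false
  item shows signs of use: no → false
  item marked final-sale: yes → true
  restocking fee paid: no → false
  receipt or order number provided: yes → true
  item category ∈ {apparel, jewelry, media, perishable}: jewelry is in the set → true
  return reason ∈ {other, wrong-item}: wrong-item is in the set → true
  customer is a member: yes → true
  item price < 1813.04 USD: 1414.35 < 1813.04 is true
  damaged in transit: yes → true
Combine:
[1.1.2.1] true OR false = true
[1.1.2] NOT true = false
[1.1] true AND false = false
[1] NOT false = true
[2.2] true AND false = false
[2] false → false (antecedent false ⇒ implication holds) = true
[3] true AND true AND true = true
[4] true AND true AND true = true
[root] true AND true AND true AND true = true
Overall: true → accepted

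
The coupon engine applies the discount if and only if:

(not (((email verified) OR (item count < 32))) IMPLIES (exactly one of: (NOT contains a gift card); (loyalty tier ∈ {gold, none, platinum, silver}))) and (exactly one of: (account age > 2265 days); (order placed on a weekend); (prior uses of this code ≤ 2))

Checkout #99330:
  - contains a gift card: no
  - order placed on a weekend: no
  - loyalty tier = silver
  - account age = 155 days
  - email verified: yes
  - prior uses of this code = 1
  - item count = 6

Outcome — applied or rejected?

Applied

Atomic conditions:
  email verified: yes → true
  item count < 32: 6 < 32 is true
  NOT contains a gift card: no → true
  loyalty tier ∈ {gold, none, platinum, silver}: silver is in the set → true
  account age > 2265 days: 155 > 2265 is false
  order placed on a weekend: no → false
  prior uses of this code ≤ 2: 1 ≤ 2 is true
Combine:
[1.1.1] true OR true = true
[1.1] NOT true = false
[1.2] exactly-one(true, true) = false
[1] false → false (antecedent false ⇒ implication holds) = true
[2] exactly-one(false, false, true) = true
[root] true AND true = true
Overall: true → applied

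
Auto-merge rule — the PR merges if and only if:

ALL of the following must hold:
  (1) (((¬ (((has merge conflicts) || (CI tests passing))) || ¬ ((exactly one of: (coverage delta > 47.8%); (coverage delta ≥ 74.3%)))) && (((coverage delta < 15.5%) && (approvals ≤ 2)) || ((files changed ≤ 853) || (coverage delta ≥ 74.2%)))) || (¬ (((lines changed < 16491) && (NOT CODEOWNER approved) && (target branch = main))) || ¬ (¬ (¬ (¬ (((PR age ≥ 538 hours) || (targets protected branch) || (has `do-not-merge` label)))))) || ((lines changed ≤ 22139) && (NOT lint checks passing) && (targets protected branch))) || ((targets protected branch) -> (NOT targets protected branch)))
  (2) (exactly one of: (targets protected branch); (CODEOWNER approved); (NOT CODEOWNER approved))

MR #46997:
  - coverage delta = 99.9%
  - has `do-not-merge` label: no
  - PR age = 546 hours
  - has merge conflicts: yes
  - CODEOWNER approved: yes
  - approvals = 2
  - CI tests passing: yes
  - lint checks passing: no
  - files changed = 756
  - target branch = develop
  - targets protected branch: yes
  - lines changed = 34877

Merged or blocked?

Blocked

Atomic conditions:
  has merge conflicts: yes → true
  CI tests passing: yes → true
  coverage delta > 47.8%: 99.9 > 47.8 is true
  coverage delta ≥ 74.3%: 99.9 ≥ 74.3 is true
  coverage delta < 15.5%: 99.9 < 15.5 is false
  approvals ≤ 2: 2 ≤ 2 is true
  files changed ≤ 853: 756 ≤ 853 is true
  coverage delta ≥ 74.2%: 99.9 ≥ 74.2 is true
  lines changed < 16491: 34877 < 16491 is false
  NOT CODEOWNER approved: yes → false
  target branch = main: develop == main is false
  PR age ≥ 538 hours: 546 ≥ 538 is true
  targets protected branch: yes → true
  has `do-not-merge` label: no → false
  lines changed ≤ 22139: 34877 ≤ 22139 is false
  NOT lint checks passing: no → true
  NOT targets protected branch: yes → false
  CODEOWNER approved: yes → true
Combine:
[1.1.1.1.1] true OR true = true
[1.1.1.1] NOT true = false
[1.1.1.2.1] exactly-one(true, true) = false
[1.1.1.2] NOT false = true
[1.1.1] false OR true = true
[1.1.2.1] false AND true = false
[1.1.2.2] true OR true = true
[1.1.2] false OR true = true
[1.1] true AND true = true
[1.2.1.1] false AND false AND false = false
[1.2.1] NOT false = true
[1.2.2.1.1.1.1] true OR true OR false = true
[1.2.2.1.1.1] NOT true = false
[1.2.2.1.1] NOT false = true
[1.2.2.1] NOT true = false
[1.2.2] NOT false = true
[1.2.3] false AND true AND true = false
[1.2] true OR true OR false = true
[1.3] true → false = false
[1] true OR true OR false = true
[2] exactly-one(true, true, false) = false
[root] true AND false = false
Overall: false → blocked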